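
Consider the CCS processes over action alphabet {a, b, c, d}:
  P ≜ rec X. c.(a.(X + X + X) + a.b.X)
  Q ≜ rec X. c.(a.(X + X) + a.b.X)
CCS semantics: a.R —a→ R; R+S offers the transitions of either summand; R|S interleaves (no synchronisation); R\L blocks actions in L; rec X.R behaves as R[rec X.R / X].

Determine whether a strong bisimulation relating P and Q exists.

Reachable graph of P (4 states):
  s0 = rec X. c.(a.(X + X + X) + a.b.X) has moves --c--▸ s1
  s1 = a.((rec X. c.(a.(X + X + X) + a.b.X)) + (rec X. c.(a.(X + X + X) + a.b.X)) + (rec X. c.(a.(X + X + X) + a.b.X))) + a.b.(rec X. c.(a.(X + X + X) + a.b.X)) has moves --a--▸ s2, --a--▸ s3
  s2 = (rec X. c.(a.(X + X + X) + a.b.X)) + (rec X. c.(a.(X + X + X) + a.b.X)) + (rec X. c.(a.(X + X + X) + a.b.X)) has moves --c--▸ s1
  s3 = b.(rec X. c.(a.(X + X + X) + a.b.X)) has moves --b--▸ s0
Reachable graph of Q (4 states):
  t0 = rec X. c.(a.(X + X) + a.b.X) has moves --c--▸ t1
  t1 = a.((rec X. c.(a.(X + X) + a.b.X)) + (rec X. c.(a.(X + X) + a.b.X))) + a.b.(rec X. c.(a.(X + X) + a.b.X)) has moves --a--▸ t2, --a--▸ t3
  t2 = (rec X. c.(a.(X + X) + a.b.X)) + (rec X. c.(a.(X + X) + a.b.X)) has moves --c--▸ t1
  t3 = b.(rec X. c.(a.(X + X) + a.b.X)) has moves --b--▸ t0
Coarsest stable partition (strong bisimilarity classes):
  B0 = {s0, s2, t0, t2}
  B1 = {s1, t1}
  B2 = {s3, t3}
s0 ∈ B0, t0 ∈ B0 → same block

bisimilar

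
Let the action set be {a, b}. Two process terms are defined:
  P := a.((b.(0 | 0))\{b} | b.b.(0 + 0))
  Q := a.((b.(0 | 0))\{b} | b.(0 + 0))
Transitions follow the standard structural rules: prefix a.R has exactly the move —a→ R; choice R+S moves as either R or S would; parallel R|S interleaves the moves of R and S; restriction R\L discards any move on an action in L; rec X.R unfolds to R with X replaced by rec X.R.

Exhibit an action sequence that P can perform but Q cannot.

LTS(P): 4 reachable states
  m0 = a.((b.(0 | 0))\{b} | b.b.(0 + 0)) has moves ··a··> m1
  m1 = (b.(0 | 0))\{b} | b.b.(0 + 0) has moves ··b··> m2
  m2 = (b.(0 | 0))\{b} | b.(0 + 0) has moves ··b··> m3
  m3 = (b.(0 | 0))\{b} | (0 + 0) has moves (no moves)
LTS(Q): 3 reachable states
  n0 = a.((b.(0 | 0))\{b} | b.(0 + 0)) has moves ··a··> n1
  n1 = (b.(0 | 0))\{b} | b.(0 + 0) has moves ··b··> n2
  n2 = (b.(0 | 0))\{b} | (0 + 0) has moves (no moves)
Trace ⟨abb⟩ through P, begin at {m0}:
  [1] a ⇒ {m1}
  [2] b ⇒ {m2}
  [3] b ⇒ {m3}
  ✓ P
Trace ⟨abb⟩ through Q, begin at {n0}:
  [1] a ⇒ {n1}
  [2] b ⇒ {n2}
  [3] b ⇒ no successor for Q

abb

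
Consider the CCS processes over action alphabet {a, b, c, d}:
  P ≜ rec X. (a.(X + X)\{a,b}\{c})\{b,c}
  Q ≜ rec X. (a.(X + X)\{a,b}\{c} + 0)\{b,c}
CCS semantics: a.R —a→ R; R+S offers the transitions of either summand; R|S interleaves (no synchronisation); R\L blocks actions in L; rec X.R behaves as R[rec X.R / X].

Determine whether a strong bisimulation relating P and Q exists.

P ~ Q

Reachable graph of P (2 states):
  p0 = rec X. (a.(X + X)\{a,b}\{c})\{b,c} has moves —a→ p1
  p1 = ((rec X. (a.(X + X)\{a,b}\{c})\{b,c}) + (rec X. (a.(X + X)\{a,b}\{c})\{b,c}))\{a,b}\{c}\{b,c} has moves ·
Reachable graph of Q (2 states):
  q0 = rec X. (a.(X + X)\{a,b}\{c} + 0)\{b,c} has moves —a→ q1
  q1 = ((rec X. (a.(X + X)\{a,b}\{c} + 0)\{b,c}) + (rec X. (a.(X + X)\{a,b}\{c} + 0)\{b,c}))\{a,b}\{c}\{b,c} has moves ·
Coarsest stable partition (strong bisimilarity classes):
  B0 = {p0, q0}
  B1 = {p1, q1}
p0 ∈ B0, q0 ∈ B0 → same block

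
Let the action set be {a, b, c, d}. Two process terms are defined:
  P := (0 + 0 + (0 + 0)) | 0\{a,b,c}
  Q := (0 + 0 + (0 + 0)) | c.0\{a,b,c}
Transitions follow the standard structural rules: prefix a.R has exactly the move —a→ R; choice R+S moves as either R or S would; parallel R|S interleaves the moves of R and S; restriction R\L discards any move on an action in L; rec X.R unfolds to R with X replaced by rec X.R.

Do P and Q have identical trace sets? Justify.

P's transition system — 1 states:
  p0 = (0 + 0 + (0 + 0)) | 0\{a,b,c} ⊢ deadlocked
Q's transition system — 2 states:
  q0 = (0 + 0 + (0 + 0)) | c.0\{a,b,c} ⊢ =c=> q1
  q1 = (0 + 0 + (0 + 0)) | 0\{a,b,c} ⊢ deadlocked
Executing c from Q (initial set {q0}):
  after c @ step 1: {q1}
  Q completes σ.
Executing c from P (initial set {p0}):
  after c @ step 1: ∅  — P cannot continue

traces(P) ≠ traces(Q) — witness ⟨c⟩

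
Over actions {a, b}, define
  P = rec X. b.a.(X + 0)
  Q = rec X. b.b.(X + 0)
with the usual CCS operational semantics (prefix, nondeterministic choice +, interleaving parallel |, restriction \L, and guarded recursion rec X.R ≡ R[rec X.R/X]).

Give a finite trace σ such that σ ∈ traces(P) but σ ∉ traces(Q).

ba

Reachable graph of P (3 states):
  u0 = rec X. b.a.(X + 0) :: --b--▸ u1
  u1 = a.((rec X. b.a.(X + 0)) + 0) :: --a--▸ u2
  u2 = (rec X. b.a.(X + 0)) + 0 :: --b--▸ u1
Reachable graph of Q (3 states):
  v0 = rec X. b.b.(X + 0) :: --b--▸ v1
  v1 = b.((rec X. b.b.(X + 0)) + 0) :: --b--▸ v2
  v2 = (rec X. b.b.(X + 0)) + 0 :: --b--▸ v1
Run σ = ⟨ba⟩ on P: start {u0}
  step 1 (b): {u1}
  step 2 (a): {u2}
  P completes σ.
Run σ = ⟨ba⟩ on Q: start {v0}
  step 1 (b): {v1}
  step 2 (a): ∅  — Q cannot continue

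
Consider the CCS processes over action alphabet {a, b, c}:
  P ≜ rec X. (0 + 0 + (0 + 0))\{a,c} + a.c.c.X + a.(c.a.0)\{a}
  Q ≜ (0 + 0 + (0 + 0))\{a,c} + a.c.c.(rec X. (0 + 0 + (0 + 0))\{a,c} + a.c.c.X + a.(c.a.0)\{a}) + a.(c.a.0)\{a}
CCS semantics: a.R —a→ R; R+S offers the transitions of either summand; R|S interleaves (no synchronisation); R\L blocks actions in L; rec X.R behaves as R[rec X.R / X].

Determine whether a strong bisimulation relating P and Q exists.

LTS(P): 5 reachable states
  u0 = rec X. (0 + 0 + (0 + 0))\{a,c} + a.c.c.X + a.(c.a.0)\{a} has moves =a=> u1, =a=> u2
  u1 = (c.a.0)\{a} has moves =c=> u3
  u2 = c.c.(rec X. (0 + 0 + (0 + 0))\{a,c} + a.c.c.X + a.(c.a.0)\{a}) has moves =c=> u4
  u3 = (a.0)\{a} has moves deadlocked
  u4 = c.(rec X. (0 + 0 + (0 + 0))\{a,c} + a.c.c.X + a.(c.a.0)\{a}) has moves =c=> u0
LTS(Q): 6 reachable states
  v0 = (0 + 0 + (0 + 0))\{a,c} + a.c.c.(rec X. (0 + 0 + (0 + 0))\{a,c} + a.c.c.X + a.(c.a.0)\{a}) + a.(c.a.0)\{a} has moves =a=> v1, =a=> v2
  v1 = (c.a.0)\{a} has moves =c=> v3
  v2 = c.c.(rec X. (0 + 0 + (0 + 0))\{a,c} + a.c.c.X + a.(c.a.0)\{a}) has moves =c=> v4
  v3 = (a.0)\{a} has moves deadlocked
  v4 = c.(rec X. (0 + 0 + (0 + 0))\{a,c} + a.c.c.X + a.(c.a.0)\{a}) has moves =c=> v5
  v5 = rec X. (0 + 0 + (0 + 0))\{a,c} + a.c.c.X + a.(c.a.0)\{a} has moves =a=> v1, =a=> v2
Bisimilarity quotient blocks:
  B0 = {u0, v0, v5}
  B1 = {u1, v1}
  B2 = {u3, v3}
  B3 = {u2, v2}
  B4 = {u4, v4}
u0 ∈ B0, v0 ∈ B0 → same block

YES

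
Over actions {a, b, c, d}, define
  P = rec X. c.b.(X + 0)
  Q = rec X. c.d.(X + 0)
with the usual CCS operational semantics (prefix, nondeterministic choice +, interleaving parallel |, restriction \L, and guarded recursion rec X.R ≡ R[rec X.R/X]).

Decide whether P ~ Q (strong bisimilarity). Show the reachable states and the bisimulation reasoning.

P ≁ Q

LTS(P): 3 reachable states
  m0 = rec X. c.b.(X + 0) ⊢ -c-> m1
  m1 = b.((rec X. c.b.(X + 0)) + 0) ⊢ -b-> m2
  m2 = (rec X. c.b.(X + 0)) + 0 ⊢ -c-> m1
LTS(Q): 3 reachable states
  n0 = rec X. c.d.(X + 0) ⊢ -c-> n1
  n1 = d.((rec X. c.d.(X + 0)) + 0) ⊢ -d-> n2
  n2 = (rec X. c.d.(X + 0)) + 0 ⊢ -c-> n1
Bisimilarity quotient blocks:
  B0 = {m0, m2}
  B1 = {m1}
  B2 = {n0, n2}
  B3 = {n1}
m0 ∈ B0, n0 ∈ B2 → different blocks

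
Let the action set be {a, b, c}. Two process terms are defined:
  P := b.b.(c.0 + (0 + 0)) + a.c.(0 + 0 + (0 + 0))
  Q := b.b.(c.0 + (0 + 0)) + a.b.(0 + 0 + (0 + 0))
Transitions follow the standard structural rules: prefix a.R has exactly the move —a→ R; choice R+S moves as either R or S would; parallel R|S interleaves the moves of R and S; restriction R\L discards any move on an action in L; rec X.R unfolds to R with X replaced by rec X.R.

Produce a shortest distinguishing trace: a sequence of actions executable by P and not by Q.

ac

P's transition system — 6 states:
  p0 = b.b.(c.0 + (0 + 0)) + a.c.(0 + 0 + (0 + 0)) has moves —a→ p1, —b→ p2
  p1 = c.(0 + 0 + (0 + 0)) has moves —c→ p3
  p2 = b.(c.0 + (0 + 0)) has moves —b→ p4
  p3 = 0 + 0 + (0 + 0) has moves ·
  p4 = c.0 + (0 + 0) has moves —c→ p5
  p5 = 0 has moves ·
Q's transition system — 6 states:
  q0 = b.b.(c.0 + (0 + 0)) + a.b.(0 + 0 + (0 + 0)) has moves —a→ q1, —b→ q2
  q1 = b.(0 + 0 + (0 + 0)) has moves —b→ q3
  q2 = b.(c.0 + (0 + 0)) has moves —b→ q4
  q3 = 0 + 0 + (0 + 0) has moves ·
  q4 = c.0 + (0 + 0) has moves —c→ q5
  q5 = 0 has moves ·
Trace ⟨ac⟩ through P, begin at {p0}:
  [1] a ⇒ {p1}
  [2] c ⇒ {p3}
  — P admits the full trace.
Trace ⟨ac⟩ through Q, begin at {q0}:
  [1] a ⇒ {q1}
  [2] c ⇒ ∅ (Q stuck)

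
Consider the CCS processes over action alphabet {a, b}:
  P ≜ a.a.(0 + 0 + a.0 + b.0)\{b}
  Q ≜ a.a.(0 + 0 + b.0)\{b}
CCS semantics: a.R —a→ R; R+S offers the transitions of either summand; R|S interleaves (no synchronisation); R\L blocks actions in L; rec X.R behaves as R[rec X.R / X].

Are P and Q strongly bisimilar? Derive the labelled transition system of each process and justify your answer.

not bisimilar

LTS(P): 4 reachable states
  s0 = a.a.(0 + 0 + a.0 + b.0)\{b} → ··a··> s1
  s1 = a.(0 + 0 + a.0 + b.0)\{b} → ··a··> s2
  s2 = (0 + 0 + a.0 + b.0)\{b} → ··a··> s3
  s3 = 0\{b} → stopped
LTS(Q): 3 reachable states
  t0 = a.a.(0 + 0 + b.0)\{b} → ··a··> t1
  t1 = a.(0 + 0 + b.0)\{b} → ··a··> t2
  t2 = (0 + 0 + b.0)\{b} → stopped
Partition-refinement fixed point:
  B0 = {s0}
  B1 = {s1, t0}
  B2 = {s2, t1}
  B3 = {s3, t2}
s0 ∈ B0, t0 ∈ B1 → different blocks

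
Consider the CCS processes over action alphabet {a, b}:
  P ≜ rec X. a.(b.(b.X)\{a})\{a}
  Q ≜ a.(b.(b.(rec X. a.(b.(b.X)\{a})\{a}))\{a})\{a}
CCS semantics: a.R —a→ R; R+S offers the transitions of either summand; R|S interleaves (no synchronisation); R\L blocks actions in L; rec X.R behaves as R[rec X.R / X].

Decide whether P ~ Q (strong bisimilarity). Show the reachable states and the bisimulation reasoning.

bisimilar

LTS(P): 4 reachable states
  p0 = rec X. a.(b.(b.X)\{a})\{a} has moves --a--▸ p1
  p1 = (b.(b.(rec X. a.(b.(b.X)\{a})\{a}))\{a})\{a} has moves --b--▸ p2
  p2 = (b.(rec X. a.(b.(b.X)\{a})\{a}))\{a}\{a} has moves --b--▸ p3
  p3 = (rec X. a.(b.(b.X)\{a})\{a})\{a}\{a} has moves (no moves)
LTS(Q): 4 reachable states
  q0 = a.(b.(b.(rec X. a.(b.(b.X)\{a})\{a}))\{a})\{a} has moves --a--▸ q1
  q1 = (b.(b.(rec X. a.(b.(b.X)\{a})\{a}))\{a})\{a} has moves --b--▸ q2
  q2 = (b.(rec X. a.(b.(b.X)\{a})\{a}))\{a}\{a} has moves --b--▸ q3
  q3 = (rec X. a.(b.(b.X)\{a})\{a})\{a}\{a} has moves (no moves)
Coarsest stable partition (strong bisimilarity classes):
  B0 = {p0, q0}
  B1 = {p1, q1}
  B2 = {p2, q2}
  B3 = {p3, q3}
p0 ∈ B0, q0 ∈ B0 → same block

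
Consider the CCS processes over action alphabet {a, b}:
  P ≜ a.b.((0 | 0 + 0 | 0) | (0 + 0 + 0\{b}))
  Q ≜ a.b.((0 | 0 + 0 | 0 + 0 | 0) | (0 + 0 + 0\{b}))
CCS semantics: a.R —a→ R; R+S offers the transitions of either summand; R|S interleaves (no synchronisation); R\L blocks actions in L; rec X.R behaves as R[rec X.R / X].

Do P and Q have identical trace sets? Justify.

traces(P) = traces(Q)

LTS(P): 3 reachable states
  u0 = a.b.((0 | 0 + 0 | 0) | (0 + 0 + 0\{b})) → --a--▸ u1
  u1 = b.((0 | 0 + 0 | 0) | (0 + 0 + 0\{b})) → --b--▸ u2
  u2 = (0 | 0 + 0 | 0) | (0 + 0 + 0\{b}) → deadlocked
LTS(Q): 3 reachable states
  v0 = a.b.((0 | 0 + 0 | 0 + 0 | 0) | (0 + 0 + 0\{b})) → --a--▸ v1
  v1 = b.((0 | 0 + 0 | 0 + 0 | 0) | (0 + 0 + 0\{b})) → --b--▸ v2
  v2 = (0 | 0 + 0 | 0 + 0 | 0) | (0 + 0 + 0\{b}) → deadlocked
Bisimilarity quotient blocks:
  B0 = {u0, v0}
  B1 = {u1, v1}
  B2 = {u2, v2}
u0 ∈ B0, v0 ∈ B0 → same block
Bisimilar ⇒ trace-equivalent.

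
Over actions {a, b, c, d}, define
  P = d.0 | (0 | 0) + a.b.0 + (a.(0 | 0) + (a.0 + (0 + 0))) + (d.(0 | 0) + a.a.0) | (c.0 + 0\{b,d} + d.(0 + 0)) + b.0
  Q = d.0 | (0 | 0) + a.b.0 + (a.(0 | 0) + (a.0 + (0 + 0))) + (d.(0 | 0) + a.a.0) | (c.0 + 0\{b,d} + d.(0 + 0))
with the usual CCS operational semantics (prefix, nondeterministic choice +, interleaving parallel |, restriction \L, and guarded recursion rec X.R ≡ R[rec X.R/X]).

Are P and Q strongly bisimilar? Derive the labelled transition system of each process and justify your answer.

P ≁ Q

Reachable graph of P (15 states):
  u0 = d.0 | (0 | 0) + a.b.0 + (a.(0 | 0) + (a.0 + (0 + 0))) + (d.(0 | 0) + a.a.0) | (c.0 + 0\{b,d} + d.(0 + 0)) + b.0 has moves -a-> u1, -a-> u2, -a-> u3, -a-> u4, -b-> u1, -c-> u5, -d-> u6, -d-> u7, -d-> u8
  u1 = 0 has moves (no moves)
  u2 = 0 | 0 has moves (no moves)
  u3 = a.0 | (c.0 + 0\{b,d} + d.(0 + 0)) has moves -a-> u9, -c-> u10, -d-> u11
  u4 = b.0 has moves -b-> u1
  u5 = (d.(0 | 0) + a.a.0) | 0 has moves -a-> u10, -d-> u12
  u6 = (d.(0 | 0) + a.a.0) | (0 + 0) has moves -a-> u11, -d-> u13
  u7 = 0 | (0 | 0) has moves (no moves)
  u8 = 0 | 0 | (c.0 + 0\{b,d} + d.(0 + 0)) has moves -c-> u12, -d-> u13
  u9 = 0 | (c.0 + 0\{b,d} + d.(0 + 0)) has moves -c-> u2, -d-> u14
  u10 = a.0 | 0 has moves -a-> u2
  u11 = a.0 | (0 + 0) has moves -a-> u14
  u12 = 0 | 0 | 0 has moves (no moves)
  u13 = 0 | 0 | (0 + 0) has moves (no moves)
  u14 = 0 | (0 + 0) has moves (no moves)
Reachable graph of Q (15 states):
  v0 = d.0 | (0 | 0) + a.b.0 + (a.(0 | 0) + (a.0 + (0 + 0))) + (d.(0 | 0) + a.a.0) | (c.0 + 0\{b,d} + d.(0 + 0)) has moves -a-> v1, -a-> v2, -a-> v3, -a-> v4, -c-> v5, -d-> v6, -d-> v7, -d-> v8
  v1 = 0 has moves (no moves)
  v2 = 0 | 0 has moves (no moves)
  v3 = a.0 | (c.0 + 0\{b,d} + d.(0 + 0)) has moves -a-> v9, -c-> v10, -d-> v11
  v4 = b.0 has moves -b-> v1
  v5 = (d.(0 | 0) + a.a.0) | 0 has moves -a-> v10, -d-> v12
  v6 = (d.(0 | 0) + a.a.0) | (0 + 0) has moves -a-> v11, -d-> v13
  v7 = 0 | (0 | 0) has moves (no moves)
  v8 = 0 | 0 | (c.0 + 0\{b,d} + d.(0 + 0)) has moves -c-> v12, -d-> v13
  v9 = 0 | (c.0 + 0\{b,d} + d.(0 + 0)) has moves -c-> v2, -d-> v14
  v10 = a.0 | 0 has moves -a-> v2
  v11 = a.0 | (0 + 0) has moves -a-> v14
  v12 = 0 | 0 | 0 has moves (no moves)
  v13 = 0 | 0 | (0 + 0) has moves (no moves)
  v14 = 0 | (0 + 0) has moves (no moves)
Partition-refinement fixed point:
  B0 = {u0}
  B1 = {u1, u12, u13, u14, u2, u7, v1, v12, v13, v14, v2, v7}
  B2 = {u5, u6, v5, v6}
  B3 = {u10, u11, v10, v11}
  B4 = {u8, u9, v8, v9}
  B5 = {u4, v4}
  B6 = {u3, v3}
  B7 = {v0}
u0 ∈ B0, v0 ∈ B7 → different blocks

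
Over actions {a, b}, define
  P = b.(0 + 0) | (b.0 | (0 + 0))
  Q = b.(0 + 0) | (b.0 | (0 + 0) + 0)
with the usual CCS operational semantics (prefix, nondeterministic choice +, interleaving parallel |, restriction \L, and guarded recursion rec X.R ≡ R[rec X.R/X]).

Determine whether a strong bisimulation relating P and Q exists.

bisimilar

Reachable graph of P (4 states):
  m0 = b.(0 + 0) | (b.0 | (0 + 0)) has moves -b-> m1, -b-> m2
  m1 = (0 + 0) | (b.0 | (0 + 0)) has moves -b-> m3
  m2 = b.(0 + 0) | (0 | (0 + 0)) has moves -b-> m3
  m3 = (0 + 0) | (0 | (0 + 0)) has moves deadlocked
Reachable graph of Q (4 states):
  n0 = b.(0 + 0) | (b.0 | (0 + 0) + 0) has moves -b-> n1, -b-> n2
  n1 = (0 + 0) | (b.0 | (0 + 0) + 0) has moves -b-> n3
  n2 = b.(0 + 0) | (0 | (0 + 0)) has moves -b-> n3
  n3 = (0 + 0) | (0 | (0 + 0)) has moves deadlocked
Partition-refinement fixed point:
  B0 = {m0, n0}
  B1 = {m1, m2, n1, n2}
  B2 = {m3, n3}
m0 ∈ B0, n0 ∈ B0 → same block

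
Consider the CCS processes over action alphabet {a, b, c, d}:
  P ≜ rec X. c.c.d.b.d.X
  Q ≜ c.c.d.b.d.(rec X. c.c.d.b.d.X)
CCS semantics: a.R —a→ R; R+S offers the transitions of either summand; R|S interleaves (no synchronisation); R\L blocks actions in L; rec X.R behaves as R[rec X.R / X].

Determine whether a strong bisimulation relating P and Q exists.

P's transition system — 5 states:
  s0 = rec X. c.c.d.b.d.X | —c→ s1
  s1 = c.d.b.d.(rec X. c.c.d.b.d.X) | —c→ s2
  s2 = d.b.d.(rec X. c.c.d.b.d.X) | —d→ s3
  s3 = b.d.(rec X. c.c.d.b.d.X) | —b→ s4
  s4 = d.(rec X. c.c.d.b.d.X) | —d→ s0
Q's transition system — 6 states:
  t0 = c.c.d.b.d.(rec X. c.c.d.b.d.X) | —c→ t1
  t1 = c.d.b.d.(rec X. c.c.d.b.d.X) | —c→ t2
  t2 = d.b.d.(rec X. c.c.d.b.d.X) | —d→ t3
  t3 = b.d.(rec X. c.c.d.b.d.X) | —b→ t4
  t4 = d.(rec X. c.c.d.b.d.X) | —d→ t5
  t5 = rec X. c.c.d.b.d.X | —c→ t1
Coarsest stable partition (strong bisimilarity classes):
  B0 = {s0, t0, t5}
  B1 = {s1, t1}
  B2 = {s2, t2}
  B3 = {s3, t3}
  B4 = {s4, t4}
s0 ∈ B0, t0 ∈ B0 → same block

YES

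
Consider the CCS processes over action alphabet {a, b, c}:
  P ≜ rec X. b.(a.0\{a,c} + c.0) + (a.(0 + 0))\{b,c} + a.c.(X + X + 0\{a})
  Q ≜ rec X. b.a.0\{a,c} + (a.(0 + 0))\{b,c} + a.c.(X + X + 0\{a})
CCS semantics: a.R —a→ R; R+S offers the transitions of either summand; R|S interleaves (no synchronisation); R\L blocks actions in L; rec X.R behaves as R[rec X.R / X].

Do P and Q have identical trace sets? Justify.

trace-distinct — witness ⟨bc⟩

P's transition system — 7 states:
  u0 = rec X. b.(a.0\{a,c} + c.0) + (a.(0 + 0))\{b,c} + a.c.(X + X + 0\{a}) → —a→ u1, —a→ u2, —b→ u3
  u1 = (0 + 0)\{b,c} → deadlocked
  u2 = c.((rec X. b.(a.0\{a,c} + c.0) + (a.(0 + 0))\{b,c} + a.c.(X + X + 0\{a})) + (rec X. b.(a.0\{a,c} + c.0) + (a.(0 + 0))\{b,c} + a.c.(X + X + 0\{a})) + 0\{a}) → —c→ u4
  u3 = a.0\{a,c} + c.0 → —a→ u5, —c→ u6
  u4 = (rec X. b.(a.0\{a,c} + c.0) + (a.(0 + 0))\{b,c} + a.c.(X + X + 0\{a})) + (rec X. b.(a.0\{a,c} + c.0) + (a.(0 + 0))\{b,c} + a.c.(X + X + 0\{a})) + 0\{a} → —a→ u1, —a→ u2, —b→ u3
  u5 = 0\{a,c} → deadlocked
  u6 = 0 → deadlocked
Q's transition system — 6 states:
  v0 = rec X. b.a.0\{a,c} + (a.(0 + 0))\{b,c} + a.c.(X + X + 0\{a}) → —a→ v1, —a→ v2, —b→ v3
  v1 = (0 + 0)\{b,c} → deadlocked
  v2 = c.((rec X. b.a.0\{a,c} + (a.(0 + 0))\{b,c} + a.c.(X + X + 0\{a})) + (rec X. b.a.0\{a,c} + (a.(0 + 0))\{b,c} + a.c.(X + X + 0\{a})) + 0\{a}) → —c→ v4
  v3 = a.0\{a,c} → —a→ v5
  v4 = (rec X. b.a.0\{a,c} + (a.(0 + 0))\{b,c} + a.c.(X + X + 0\{a})) + (rec X. b.a.0\{a,c} + (a.(0 + 0))\{b,c} + a.c.(X + X + 0\{a})) + 0\{a} → —a→ v1, —a→ v2, —b→ v3
  v5 = 0\{a,c} → deadlocked
Trace ⟨bc⟩ through P, begin at {u0}:
  [1] b ⇒ {u3}
  [2] c ⇒ {u6}
  ✓ P
Trace ⟨bc⟩ through Q, begin at {v0}:
  [1] b ⇒ {v3}
  [2] c ⇒ no successor for Q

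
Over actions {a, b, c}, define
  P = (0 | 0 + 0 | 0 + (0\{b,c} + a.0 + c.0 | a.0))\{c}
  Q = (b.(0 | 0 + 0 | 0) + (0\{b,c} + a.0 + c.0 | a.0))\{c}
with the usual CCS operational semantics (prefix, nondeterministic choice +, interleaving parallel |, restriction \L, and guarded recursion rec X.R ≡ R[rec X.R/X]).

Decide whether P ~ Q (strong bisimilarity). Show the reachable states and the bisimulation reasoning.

P's transition system — 3 states:
  p0 = (0 | 0 + 0 | 0 + (0\{b,c} + a.0 + c.0 | a.0))\{c} ⊢ --a--▸ p1, --a--▸ p2
  p1 = (c.0 | 0)\{c} ⊢ stopped
  p2 = 0\{c} ⊢ stopped
Q's transition system — 4 states:
  q0 = (b.(0 | 0 + 0 | 0) + (0\{b,c} + a.0 + c.0 | a.0))\{c} ⊢ --a--▸ q1, --a--▸ q2, --b--▸ q3
  q1 = (c.0 | 0)\{c} ⊢ stopped
  q2 = 0\{c} ⊢ stopped
  q3 = (0 | 0 + 0 | 0)\{c} ⊢ stopped
Bisimilarity quotient blocks:
  B0 = {p0}
  B1 = {p1, p2, q1, q2, q3}
  B2 = {q0}
p0 ∈ B0, q0 ∈ B2 → different blocks

not bisimilar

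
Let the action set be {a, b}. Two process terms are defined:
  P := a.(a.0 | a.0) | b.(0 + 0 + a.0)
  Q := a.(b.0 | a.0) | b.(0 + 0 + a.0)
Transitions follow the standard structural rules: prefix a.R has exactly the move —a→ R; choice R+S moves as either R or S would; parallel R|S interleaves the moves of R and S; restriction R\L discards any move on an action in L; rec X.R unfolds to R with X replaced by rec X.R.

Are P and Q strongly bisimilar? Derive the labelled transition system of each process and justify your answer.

LTS(P): 15 reachable states
  s0 = a.(a.0 | a.0) | b.(0 + 0 + a.0) has moves ··a··> s1, ··b··> s2
  s1 = a.0 | a.0 | b.(0 + 0 + a.0) has moves ··a··> s3, ··a··> s4, ··b··> s5
  s2 = a.(a.0 | a.0) | (0 + 0 + a.0) has moves ··a··> s5, ··a··> s6
  s3 = 0 | a.0 | b.(0 + 0 + a.0) has moves ··a··> s7, ··b··> s8
  s4 = a.0 | 0 | b.(0 + 0 + a.0) has moves ··a··> s7, ··b··> s9
  s5 = a.0 | a.0 | (0 + 0 + a.0) has moves ··a··> s10, ··a··> s8, ··a··> s9
  s6 = a.(a.0 | a.0) | 0 has moves ··a··> s10
  s7 = 0 | 0 | b.(0 + 0 + a.0) has moves ··b··> s11
  s8 = 0 | a.0 | (0 + 0 + a.0) has moves ··a··> s11, ··a··> s12
  s9 = a.0 | 0 | (0 + 0 + a.0) has moves ··a··> s11, ··a··> s13
  s10 = a.0 | a.0 | 0 has moves ··a··> s12, ··a··> s13
  s11 = 0 | 0 | (0 + 0 + a.0) has moves ··a··> s14
  s12 = 0 | a.0 | 0 has moves ··a··> s14
  s13 = a.0 | 0 | 0 has moves ··a··> s14
  s14 = 0 | 0 | 0 has moves stopped
LTS(Q): 15 reachable states
  t0 = a.(b.0 | a.0) | b.(0 + 0 + a.0) has moves ··a··> t1, ··b··> t2
  t1 = b.0 | a.0 | b.(0 + 0 + a.0) has moves ··a··> t3, ··b··> t4, ··b··> t5
  t2 = a.(b.0 | a.0) | (0 + 0 + a.0) has moves ··a··> t5, ··a··> t6
  t3 = b.0 | 0 | b.(0 + 0 + a.0) has moves ··b··> t7, ··b··> t8
  t4 = 0 | a.0 | b.(0 + 0 + a.0) has moves ··a··> t7, ··b··> t9
  t5 = b.0 | a.0 | (0 + 0 + a.0) has moves ··a··> t10, ··a··> t8, ··b··> t9
  t6 = a.(b.0 | a.0) | 0 has moves ··a··> t10
  t7 = 0 | 0 | b.(0 + 0 + a.0) has moves ··b··> t11
  t8 = b.0 | 0 | (0 + 0 + a.0) has moves ··a··> t12, ··b··> t11
  t9 = 0 | a.0 | (0 + 0 + a.0) has moves ··a··> t11, ··a··> t13
  t10 = b.0 | a.0 | 0 has moves ··a··> t12, ··b··> t13
  t11 = 0 | 0 | (0 + 0 + a.0) has moves ··a··> t14
  t12 = b.0 | 0 | 0 has moves ··b··> t14
  t13 = 0 | a.0 | 0 has moves ··a··> t14
  t14 = 0 | 0 | 0 has moves stopped
Partition-refinement fixed point:
  B0 = {s0}
  B1 = {s2}
  B2 = {s5, s6}
  B3 = {s10, s8, s9, t9}
  B4 = {s11, s12, s13, t11, t13}
  B5 = {s14, t14}
  B6 = {s1}
  B7 = {s3, s4, t4}
  B8 = {s7, t7}
  B9 = {t0}
  B10 = {t2}
  B11 = {t6}
  B12 = {t10, t8}
  B13 = {t12}
  B14 = {t5}
  B15 = {t1}
  B16 = {t3}
s0 ∈ B0, t0 ∈ B9 → different blocks

NO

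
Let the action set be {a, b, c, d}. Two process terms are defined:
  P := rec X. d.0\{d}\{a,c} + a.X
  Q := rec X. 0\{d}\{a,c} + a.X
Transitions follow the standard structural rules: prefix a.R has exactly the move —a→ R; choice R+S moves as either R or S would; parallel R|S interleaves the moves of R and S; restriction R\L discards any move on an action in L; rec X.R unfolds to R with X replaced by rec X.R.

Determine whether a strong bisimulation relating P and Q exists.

P ≁ Q

LTS(P): 2 reachable states
  u0 = rec X. d.0\{d}\{a,c} + a.X ⊢ ··a··> u0, ··d··> u1
  u1 = 0\{d}\{a,c} ⊢ ∅
LTS(Q): 1 reachable states
  v0 = rec X. 0\{d}\{a,c} + a.X ⊢ ··a··> v0
Bisimilarity quotient blocks:
  B0 = {u0}
  B1 = {u1}
  B2 = {v0}
u0 ∈ B0, v0 ∈ B2 → different blocks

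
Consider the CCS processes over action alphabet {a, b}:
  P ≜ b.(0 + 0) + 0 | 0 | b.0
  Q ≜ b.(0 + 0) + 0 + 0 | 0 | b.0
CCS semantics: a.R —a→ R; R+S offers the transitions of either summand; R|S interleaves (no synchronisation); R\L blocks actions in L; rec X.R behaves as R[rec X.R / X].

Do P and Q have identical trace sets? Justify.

traces(P) = traces(Q)

P's transition system — 3 states:
  p0 = b.(0 + 0) + 0 | 0 | b.0 → --b--▸ p1, --b--▸ p2
  p1 = 0 + 0 → ∅
  p2 = 0 | 0 | 0 → ∅
Q's transition system — 3 states:
  q0 = b.(0 + 0) + 0 + 0 | 0 | b.0 → --b--▸ q1, --b--▸ q2
  q1 = 0 + 0 → ∅
  q2 = 0 | 0 | 0 → ∅
Bisimilarity quotient blocks:
  B0 = {p0, q0}
  B1 = {p1, p2, q1, q2}
p0 ∈ B0, q0 ∈ B0 → same block
Bisimilar ⇒ trace-equivalent.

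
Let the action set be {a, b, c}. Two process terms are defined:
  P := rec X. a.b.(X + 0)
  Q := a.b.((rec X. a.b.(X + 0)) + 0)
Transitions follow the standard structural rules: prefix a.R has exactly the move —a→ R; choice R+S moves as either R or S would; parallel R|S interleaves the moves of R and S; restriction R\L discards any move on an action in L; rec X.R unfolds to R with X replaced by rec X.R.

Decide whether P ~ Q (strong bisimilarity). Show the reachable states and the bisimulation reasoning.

P's transition system — 3 states:
  u0 = rec X. a.b.(X + 0) | —a→ u1
  u1 = b.((rec X. a.b.(X + 0)) + 0) | —b→ u2
  u2 = (rec X. a.b.(X + 0)) + 0 | —a→ u1
Q's transition system — 3 states:
  v0 = a.b.((rec X. a.b.(X + 0)) + 0) | —a→ v1
  v1 = b.((rec X. a.b.(X + 0)) + 0) | —b→ v2
  v2 = (rec X. a.b.(X + 0)) + 0 | —a→ v1
Bisimilarity quotient blocks:
  B0 = {u0, u2, v0, v2}
  B1 = {u1, v1}
u0 ∈ B0, v0 ∈ B0 → same block

bisimilar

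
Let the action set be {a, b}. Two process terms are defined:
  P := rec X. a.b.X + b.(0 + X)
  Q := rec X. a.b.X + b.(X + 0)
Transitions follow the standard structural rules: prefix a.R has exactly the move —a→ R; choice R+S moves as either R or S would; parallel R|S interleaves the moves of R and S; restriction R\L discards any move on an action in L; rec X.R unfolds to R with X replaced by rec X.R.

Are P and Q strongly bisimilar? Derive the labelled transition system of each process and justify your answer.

bisimilar

LTS(P): 3 reachable states
  u0 = rec X. a.b.X + b.(0 + X) :: —a→ u1, —b→ u2
  u1 = b.(rec X. a.b.X + b.(0 + X)) :: —b→ u0
  u2 = 0 + (rec X. a.b.X + b.(0 + X)) :: —a→ u1, —b→ u2
LTS(Q): 3 reachable states
  v0 = rec X. a.b.X + b.(X + 0) :: —a→ v1, —b→ v2
  v1 = b.(rec X. a.b.X + b.(X + 0)) :: —b→ v0
  v2 = (rec X. a.b.X + b.(X + 0)) + 0 :: —a→ v1, —b→ v2
Bisimilarity quotient blocks:
  B0 = {u0, u2, v0, v2}
  B1 = {u1, v1}
u0 ∈ B0, v0 ∈ B0 → same block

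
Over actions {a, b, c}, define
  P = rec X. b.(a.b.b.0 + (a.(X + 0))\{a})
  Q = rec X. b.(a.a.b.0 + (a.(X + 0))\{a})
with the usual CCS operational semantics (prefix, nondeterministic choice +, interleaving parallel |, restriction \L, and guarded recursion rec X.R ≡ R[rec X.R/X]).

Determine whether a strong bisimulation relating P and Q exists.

NO

LTS(P): 5 reachable states
  m0 = rec X. b.(a.b.b.0 + (a.(X + 0))\{a}) | ··b··> m1
  m1 = a.b.b.0 + (a.((rec X. b.(a.b.b.0 + (a.(X + 0))\{a})) + 0))\{a} | ··a··> m2
  m2 = b.b.0 | ··b··> m3
  m3 = b.0 | ··b··> m4
  m4 = 0 | ∅
LTS(Q): 5 reachable states
  n0 = rec X. b.(a.a.b.0 + (a.(X + 0))\{a}) | ··b··> n1
  n1 = a.a.b.0 + (a.((rec X. b.(a.a.b.0 + (a.(X + 0))\{a})) + 0))\{a} | ··a··> n2
  n2 = a.b.0 | ··a··> n3
  n3 = b.0 | ··b··> n4
  n4 = 0 | ∅
Partition-refinement fixed point:
  B0 = {m0}
  B1 = {m1}
  B2 = {m2}
  B3 = {m3, n3}
  B4 = {m4, n4}
  B5 = {n0}
  B6 = {n1}
  B7 = {n2}
m0 ∈ B0, n0 ∈ B5 → different blocks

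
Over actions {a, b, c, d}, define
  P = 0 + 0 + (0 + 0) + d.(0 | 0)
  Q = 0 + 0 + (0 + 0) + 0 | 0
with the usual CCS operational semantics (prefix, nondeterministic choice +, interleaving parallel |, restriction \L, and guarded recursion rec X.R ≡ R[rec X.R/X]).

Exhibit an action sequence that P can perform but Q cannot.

d

Reachable graph of P (2 states):
  p0 = 0 + 0 + (0 + 0) + d.(0 | 0) :: --d--▸ p1
  p1 = 0 | 0 :: (no moves)
Reachable graph of Q (1 states):
  q0 = 0 + 0 + (0 + 0) + 0 | 0 :: (no moves)
Executing d from P (initial set {p0}):
  after d @ step 1: {p1}
  P completes σ.
Executing d from Q (initial set {q0}):
  after d @ step 1: ∅ (Q stuck)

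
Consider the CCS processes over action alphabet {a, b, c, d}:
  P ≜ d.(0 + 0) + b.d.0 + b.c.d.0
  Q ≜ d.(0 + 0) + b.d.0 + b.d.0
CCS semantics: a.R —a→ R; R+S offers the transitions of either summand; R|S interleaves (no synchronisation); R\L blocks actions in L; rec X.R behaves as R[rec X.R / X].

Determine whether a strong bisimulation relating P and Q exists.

P's transition system — 5 states:
  u0 = d.(0 + 0) + b.d.0 + b.c.d.0 ⊢ --b--▸ u1, --b--▸ u2, --d--▸ u3
  u1 = c.d.0 ⊢ --c--▸ u2
  u2 = d.0 ⊢ --d--▸ u4
  u3 = 0 + 0 ⊢ stopped
  u4 = 0 ⊢ stopped
Q's transition system — 4 states:
  v0 = d.(0 + 0) + b.d.0 + b.d.0 ⊢ --b--▸ v1, --d--▸ v2
  v1 = d.0 ⊢ --d--▸ v3
  v2 = 0 + 0 ⊢ stopped
  v3 = 0 ⊢ stopped
Coarsest stable partition (strong bisimilarity classes):
  B0 = {u0}
  B1 = {u1}
  B2 = {u2, v1}
  B3 = {u3, u4, v2, v3}
  B4 = {v0}
u0 ∈ B0, v0 ∈ B4 → different blocks

not bisimilar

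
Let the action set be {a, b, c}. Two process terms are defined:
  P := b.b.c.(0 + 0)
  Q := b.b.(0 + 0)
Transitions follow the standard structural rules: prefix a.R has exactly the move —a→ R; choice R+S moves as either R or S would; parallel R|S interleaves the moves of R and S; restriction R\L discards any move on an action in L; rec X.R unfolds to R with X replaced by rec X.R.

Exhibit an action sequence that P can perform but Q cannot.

bbc

Reachable graph of P (4 states):
  u0 = b.b.c.(0 + 0) has moves =b=> u1
  u1 = b.c.(0 + 0) has moves =b=> u2
  u2 = c.(0 + 0) has moves =c=> u3
  u3 = 0 + 0 has moves ∅
Reachable graph of Q (3 states):
  v0 = b.b.(0 + 0) has moves =b=> v1
  v1 = b.(0 + 0) has moves =b=> v2
  v2 = 0 + 0 has moves ∅
Trace ⟨bbc⟩ through P, begin at {u0}:
  step 1 (b): {u1}
  step 2 (b): {u2}
  step 3 (c): {u3}
  P completes σ.
Trace ⟨bbc⟩ through Q, begin at {v0}:
  step 1 (b): {v1}
  step 2 (b): {v2}
  step 3 (c): ∅ (Q stuck)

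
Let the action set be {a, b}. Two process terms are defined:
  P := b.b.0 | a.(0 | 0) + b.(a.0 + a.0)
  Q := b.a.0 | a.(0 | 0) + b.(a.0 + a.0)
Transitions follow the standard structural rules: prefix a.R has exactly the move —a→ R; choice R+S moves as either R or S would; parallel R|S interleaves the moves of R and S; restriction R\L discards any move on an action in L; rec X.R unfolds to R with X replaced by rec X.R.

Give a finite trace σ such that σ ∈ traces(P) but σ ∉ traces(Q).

LTS(P): 8 reachable states
  p0 = b.b.0 | a.(0 | 0) + b.(a.0 + a.0) has moves ··a··> p1, ··b··> p2, ··b··> p3
  p1 = b.b.0 | (0 | 0) has moves ··b··> p4
  p2 = a.0 + a.0 has moves ··a··> p5
  p3 = b.0 | a.(0 | 0) has moves ··a··> p4, ··b··> p6
  p4 = b.0 | (0 | 0) has moves ··b··> p7
  p5 = 0 has moves ·
  p6 = 0 | a.(0 | 0) has moves ··a··> p7
  p7 = 0 | (0 | 0) has moves ·
LTS(Q): 8 reachable states
  q0 = b.a.0 | a.(0 | 0) + b.(a.0 + a.0) has moves ··a··> q1, ··b··> q2, ··b··> q3
  q1 = b.a.0 | (0 | 0) has moves ··b··> q4
  q2 = a.0 + a.0 has moves ··a··> q5
  q3 = a.0 | a.(0 | 0) has moves ··a··> q4, ··a··> q6
  q4 = a.0 | (0 | 0) has moves ··a··> q7
  q5 = 0 has moves ·
  q6 = 0 | a.(0 | 0) has moves ··a··> q7
  q7 = 0 | (0 | 0) has moves ·
Trace ⟨bb⟩ through P, begin at {p0}:
  [1] b ⇒ {p2, p3}
  [2] b ⇒ {p6}
  — P admits the full trace.
Trace ⟨bb⟩ through Q, begin at {q0}:
  [1] b ⇒ {q2, q3}
  [2] b ⇒ ∅ (Q stuck)

bb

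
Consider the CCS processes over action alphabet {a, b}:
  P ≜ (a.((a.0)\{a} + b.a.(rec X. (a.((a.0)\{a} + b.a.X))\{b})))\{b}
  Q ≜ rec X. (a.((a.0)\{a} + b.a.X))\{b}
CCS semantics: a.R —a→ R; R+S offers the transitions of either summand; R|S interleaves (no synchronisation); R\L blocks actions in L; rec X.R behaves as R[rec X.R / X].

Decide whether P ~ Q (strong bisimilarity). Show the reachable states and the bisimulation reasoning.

P's transition system — 2 states:
  m0 = (a.((a.0)\{a} + b.a.(rec X. (a.((a.0)\{a} + b.a.X))\{b})))\{b} | =a=> m1
  m1 = ((a.0)\{a} + b.a.(rec X. (a.((a.0)\{a} + b.a.X))\{b}))\{b} | stopped
Q's transition system — 2 states:
  n0 = rec X. (a.((a.0)\{a} + b.a.X))\{b} | =a=> n1
  n1 = ((a.0)\{a} + b.a.(rec X. (a.((a.0)\{a} + b.a.X))\{b}))\{b} | stopped
Coarsest stable partition (strong bisimilarity classes):
  B0 = {m0, n0}
  B1 = {m1, n1}
m0 ∈ B0, n0 ∈ B0 → same block

bisimilar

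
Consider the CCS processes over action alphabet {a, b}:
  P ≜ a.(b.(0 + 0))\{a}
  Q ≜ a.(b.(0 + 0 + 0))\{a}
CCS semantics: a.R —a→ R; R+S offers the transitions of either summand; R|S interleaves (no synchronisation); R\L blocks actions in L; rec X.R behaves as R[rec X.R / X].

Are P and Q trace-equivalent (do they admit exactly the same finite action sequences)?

YES

Reachable graph of P (3 states):
  s0 = a.(b.(0 + 0))\{a} | --a--▸ s1
  s1 = (b.(0 + 0))\{a} | --b--▸ s2
  s2 = (0 + 0)\{a} | deadlocked
Reachable graph of Q (3 states):
  t0 = a.(b.(0 + 0 + 0))\{a} | --a--▸ t1
  t1 = (b.(0 + 0 + 0))\{a} | --b--▸ t2
  t2 = (0 + 0 + 0)\{a} | deadlocked
Coarsest stable partition (strong bisimilarity classes):
  B0 = {s0, t0}
  B1 = {s1, t1}
  B2 = {s2, t2}
s0 ∈ B0, t0 ∈ B0 → same block
Bisimilar ⇒ trace-equivalent.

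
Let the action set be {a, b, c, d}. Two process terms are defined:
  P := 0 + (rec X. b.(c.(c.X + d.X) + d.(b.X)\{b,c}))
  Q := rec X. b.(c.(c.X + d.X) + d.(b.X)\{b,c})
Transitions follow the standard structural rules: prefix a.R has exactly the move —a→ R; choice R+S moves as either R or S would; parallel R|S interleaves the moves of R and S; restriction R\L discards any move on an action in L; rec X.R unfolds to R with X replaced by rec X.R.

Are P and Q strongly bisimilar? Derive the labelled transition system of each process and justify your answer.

Reachable graph of P (5 states):
  u0 = 0 + (rec X. b.(c.(c.X + d.X) + d.(b.X)\{b,c})) has moves -b-> u1
  u1 = c.(c.(rec X. b.(c.(c.X + d.X) + d.(b.X)\{b,c})) + d.(rec X. b.(c.(c.X + d.X) + d.(b.X)\{b,c}))) + d.(b.(rec X. b.(c.(c.X + d.X) + d.(b.X)\{b,c})))\{b,c} has moves -c-> u2, -d-> u3
  u2 = c.(rec X. b.(c.(c.X + d.X) + d.(b.X)\{b,c})) + d.(rec X. b.(c.(c.X + d.X) + d.(b.X)\{b,c})) has moves -c-> u4, -d-> u4
  u3 = (b.(rec X. b.(c.(c.X + d.X) + d.(b.X)\{b,c})))\{b,c} has moves ·
  u4 = rec X. b.(c.(c.X + d.X) + d.(b.X)\{b,c}) has moves -b-> u1
Reachable graph of Q (4 states):
  v0 = rec X. b.(c.(c.X + d.X) + d.(b.X)\{b,c}) has moves -b-> v1
  v1 = c.(c.(rec X. b.(c.(c.X + d.X) + d.(b.X)\{b,c})) + d.(rec X. b.(c.(c.X + d.X) + d.(b.X)\{b,c}))) + d.(b.(rec X. b.(c.(c.X + d.X) + d.(b.X)\{b,c})))\{b,c} has moves -c-> v2, -d-> v3
  v2 = c.(rec X. b.(c.(c.X + d.X) + d.(b.X)\{b,c})) + d.(rec X. b.(c.(c.X + d.X) + d.(b.X)\{b,c})) has moves -c-> v0, -d-> v0
  v3 = (b.(rec X. b.(c.(c.X + d.X) + d.(b.X)\{b,c})))\{b,c} has moves ·
Bisimilarity quotient blocks:
  B0 = {u0, u4, v0}
  B1 = {u1, v1}
  B2 = {u2, v2}
  B3 = {u3, v3}
u0 ∈ B0, v0 ∈ B0 → same block

YES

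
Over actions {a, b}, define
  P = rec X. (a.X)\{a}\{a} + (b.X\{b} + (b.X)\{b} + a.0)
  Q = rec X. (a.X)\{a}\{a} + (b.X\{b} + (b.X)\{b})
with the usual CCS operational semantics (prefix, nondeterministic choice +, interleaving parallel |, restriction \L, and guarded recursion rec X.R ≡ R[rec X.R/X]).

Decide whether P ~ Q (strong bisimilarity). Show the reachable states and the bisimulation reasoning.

not bisimilar

P's transition system — 4 states:
  s0 = rec X. (a.X)\{a}\{a} + (b.X\{b} + (b.X)\{b} + a.0) :: =a=> s1, =b=> s2
  s1 = 0 :: ·
  s2 = (rec X. (a.X)\{a}\{a} + (b.X\{b} + (b.X)\{b} + a.0))\{b} :: =a=> s3
  s3 = 0\{b} :: ·
Q's transition system — 2 states:
  t0 = rec X. (a.X)\{a}\{a} + (b.X\{b} + (b.X)\{b}) :: =b=> t1
  t1 = (rec X. (a.X)\{a}\{a} + (b.X\{b} + (b.X)\{b}))\{b} :: ·
Partition-refinement fixed point:
  B0 = {s0}
  B1 = {s2}
  B2 = {s1, s3, t1}
  B3 = {t0}
s0 ∈ B0, t0 ∈ B3 → different blocks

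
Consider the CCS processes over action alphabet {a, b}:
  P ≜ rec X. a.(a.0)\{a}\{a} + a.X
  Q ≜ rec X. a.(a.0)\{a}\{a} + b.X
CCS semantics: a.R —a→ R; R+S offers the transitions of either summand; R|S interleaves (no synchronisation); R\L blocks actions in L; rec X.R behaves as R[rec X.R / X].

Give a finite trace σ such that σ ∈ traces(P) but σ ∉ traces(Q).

aa

P's transition system — 2 states:
  s0 = rec X. a.(a.0)\{a}\{a} + a.X has moves -a-> s0, -a-> s1
  s1 = (a.0)\{a}\{a} has moves ·
Q's transition system — 2 states:
  t0 = rec X. a.(a.0)\{a}\{a} + b.X has moves -a-> t1, -b-> t0
  t1 = (a.0)\{a}\{a} has moves ·
Executing aa from P (initial set {s0}):
  [1] a ⇒ {s0, s1}
  [2] a ⇒ {s0, s1}
  — P admits the full trace.
Executing aa from Q (initial set {t0}):
  [1] a ⇒ {t1}
  [2] a ⇒ ∅  — Q cannot continue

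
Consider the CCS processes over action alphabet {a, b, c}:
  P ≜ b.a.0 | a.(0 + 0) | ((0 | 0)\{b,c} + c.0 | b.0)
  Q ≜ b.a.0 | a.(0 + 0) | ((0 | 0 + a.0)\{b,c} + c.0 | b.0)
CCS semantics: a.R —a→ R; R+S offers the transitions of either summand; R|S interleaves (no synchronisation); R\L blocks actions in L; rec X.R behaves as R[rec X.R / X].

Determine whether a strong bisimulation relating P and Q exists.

not bisimilar

LTS(P): 24 reachable states
  s0 = b.a.0 | a.(0 + 0) | ((0 | 0)\{b,c} + c.0 | b.0) :: —a→ s1, —b→ s2, —b→ s3, —c→ s4
  s1 = b.a.0 | (0 + 0) | ((0 | 0)\{b,c} + c.0 | b.0) :: —b→ s5, —b→ s6, —c→ s7
  s2 = a.0 | a.(0 + 0) | ((0 | 0)\{b,c} + c.0 | b.0) :: —a→ s5, —a→ s8, —b→ s9, —c→ s10
  s3 = b.a.0 | a.(0 + 0) | (c.0 | 0) :: —a→ s6, —b→ s9, —c→ s11
  s4 = b.a.0 | a.(0 + 0) | (0 | b.0) :: —a→ s7, —b→ s10, —b→ s11
  s5 = a.0 | (0 + 0) | ((0 | 0)\{b,c} + c.0 | b.0) :: —a→ s12, —b→ s13, —c→ s14
  s6 = b.a.0 | (0 + 0) | (c.0 | 0) :: —b→ s13, —c→ s15
  s7 = b.a.0 | (0 + 0) | (0 | b.0) :: —b→ s14, —b→ s15
  s8 = 0 | a.(0 + 0) | ((0 | 0)\{b,c} + c.0 | b.0) :: —a→ s12, —b→ s16, —c→ s17
  s9 = a.0 | a.(0 + 0) | (c.0 | 0) :: —a→ s13, —a→ s16, —c→ s18
  s10 = a.0 | a.(0 + 0) | (0 | b.0) :: —a→ s14, —a→ s17, —b→ s18
  s11 = b.a.0 | a.(0 + 0) | (0 | 0) :: —a→ s15, —b→ s18
  s12 = 0 | (0 + 0) | ((0 | 0)\{b,c} + c.0 | b.0) :: —b→ s19, —c→ s20
  s13 = a.0 | (0 + 0) | (c.0 | 0) :: —a→ s19, —c→ s21
  s14 = a.0 | (0 + 0) | (0 | b.0) :: —a→ s20, —b→ s21
  s15 = b.a.0 | (0 + 0) | (0 | 0) :: —b→ s21
  s16 = 0 | a.(0 + 0) | (c.0 | 0) :: —a→ s19, —c→ s22
  s17 = 0 | a.(0 + 0) | (0 | b.0) :: —a→ s20, —b→ s22
  s18 = a.0 | a.(0 + 0) | (0 | 0) :: —a→ s21, —a→ s22
  s19 = 0 | (0 + 0) | (c.0 | 0) :: —c→ s23
  s20 = 0 | (0 + 0) | (0 | b.0) :: —b→ s23
  s21 = a.0 | (0 + 0) | (0 | 0) :: —a→ s23
  s22 = 0 | a.(0 + 0) | (0 | 0) :: —a→ s23
  s23 = 0 | (0 + 0) | (0 | 0) :: (no moves)
LTS(Q): 30 reachable states
  t0 = b.a.0 | a.(0 + 0) | ((0 | 0 + a.0)\{b,c} + c.0 | b.0) :: —a→ t1, —a→ t2, —b→ t3, —b→ t4, —c→ t5
  t1 = b.a.0 | (0 + 0) | ((0 | 0 + a.0)\{b,c} + c.0 | b.0) :: —a→ t6, —b→ t7, —b→ t8, —c→ t9
  t2 = b.a.0 | a.(0 + 0) | 0\{b,c} :: —a→ t6, —b→ t10
  t3 = a.0 | a.(0 + 0) | ((0 | 0 + a.0)\{b,c} + c.0 | b.0) :: —a→ t10, —a→ t11, —a→ t7, —b→ t12, —c→ t13
  t4 = b.a.0 | a.(0 + 0) | (c.0 | 0) :: —a→ t8, —b→ t12, —c→ t14
  t5 = b.a.0 | a.(0 + 0) | (0 | b.0) :: —a→ t9, —b→ t13, —b→ t14
  t6 = b.a.0 | (0 + 0) | 0\{b,c} :: —b→ t15
  t7 = a.0 | (0 + 0) | ((0 | 0 + a.0)\{b,c} + c.0 | b.0) :: —a→ t15, —a→ t16, —b→ t17, —c→ t18
  t8 = b.a.0 | (0 + 0) | (c.0 | 0) :: —b→ t17, —c→ t19
  t9 = b.a.0 | (0 + 0) | (0 | b.0) :: —b→ t18, —b→ t19
  t10 = a.0 | a.(0 + 0) | 0\{b,c} :: —a→ t15, —a→ t20
  t11 = 0 | a.(0 + 0) | ((0 | 0 + a.0)\{b,c} + c.0 | b.0) :: —a→ t16, —a→ t20, —b→ t21, —c→ t22
  t12 = a.0 | a.(0 + 0) | (c.0 | 0) :: —a→ t17, —a→ t21, —c→ t23
  t13 = a.0 | a.(0 + 0) | (0 | b.0) :: —a→ t18, —a→ t22, —b→ t23
  t14 = b.a.0 | a.(0 + 0) | (0 | 0) :: —a→ t19, —b→ t23
  t15 = a.0 | (0 + 0) | 0\{b,c} :: —a→ t24
  t16 = 0 | (0 + 0) | ((0 | 0 + a.0)\{b,c} + c.0 | b.0) :: —a→ t24, —b→ t25, —c→ t26
  t17 = a.0 | (0 + 0) | (c.0 | 0) :: —a→ t25, —c→ t27
  t18 = a.0 | (0 + 0) | (0 | b.0) :: —a→ t26, —b→ t27
  t19 = b.a.0 | (0 + 0) | (0 | 0) :: —b→ t27
  t20 = 0 | a.(0 + 0) | 0\{b,c} :: —a→ t24
  t21 = 0 | a.(0 + 0) | (c.0 | 0) :: —a→ t25, —c→ t28
  t22 = 0 | a.(0 + 0) | (0 | b.0) :: —a→ t26, —b→ t28
  t23 = a.0 | a.(0 + 0) | (0 | 0) :: —a→ t27, —a→ t28
  t24 = 0 | (0 + 0) | 0\{b,c} :: (no moves)
  t25 = 0 | (0 + 0) | (c.0 | 0) :: —c→ t29
  t26 = 0 | (0 + 0) | (0 | b.0) :: —b→ t29
  t27 = a.0 | (0 + 0) | (0 | 0) :: —a→ t29
  t28 = 0 | a.(0 + 0) | (0 | 0) :: —a→ t29
  t29 = 0 | (0 + 0) | (0 | 0) :: (no moves)
Partition-refinement fixed point:
  B0 = {s0}
  B1 = {s3, t4}
  B2 = {s9, t12}
  B3 = {s13, s16, t17, t21}
  B4 = {s19, t25}
  B5 = {s23, t24, t29}
  B6 = {s21, s22, t15, t20, t27, t28}
  B7 = {s18, t10, t23}
  B8 = {s6, t8}
  B9 = {s15, t19, t6}
  B10 = {s11, t14, t2}
  B11 = {s4, t5}
  B12 = {s7, t9}
  B13 = {s14, s17, t18, t22}
  B14 = {s20, t26}
  B15 = {s10, t13}
  B16 = {s2}
  B17 = {s5, s8}
  B18 = {s12}
  B19 = {s1}
  B20 = {t0}
  B21 = {t3}
  B22 = {t11, t7}
  B23 = {t16}
  B24 = {t1}
s0 ∈ B0, t0 ∈ B20 → different blocks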